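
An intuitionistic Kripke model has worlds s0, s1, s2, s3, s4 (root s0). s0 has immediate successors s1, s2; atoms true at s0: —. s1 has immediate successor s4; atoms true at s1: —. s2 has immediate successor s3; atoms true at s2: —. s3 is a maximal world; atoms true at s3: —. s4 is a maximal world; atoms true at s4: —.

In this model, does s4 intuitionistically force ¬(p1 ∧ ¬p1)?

s4 ⊩ ¬(p1 ∧ ¬p1): no world accessible from s4 forces p1 ∧ ¬p1.

Yes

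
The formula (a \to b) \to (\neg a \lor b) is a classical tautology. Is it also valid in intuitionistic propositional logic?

This is the material-implication-as-disjunction principle, which is not intuitionistically valid.
A Kripke countermodel: worlds u0, u1; order generated by u0 \le u1; atoms true at each world — u0:{}; u1:{a,b}.
u0 \nVdash (a \to b) \to (\neg a \lor b): already at u0 itself, u0 \Vdash a \to b but u0 \nVdash \neg a \lor b.
u0 \nVdash \neg a \lor b: neither disjunct is forced at u0.
u0 \nVdash \neg a since u1 is accessible from u0 and u1 \Vdash a.
So the root u0 does not force the formula.

No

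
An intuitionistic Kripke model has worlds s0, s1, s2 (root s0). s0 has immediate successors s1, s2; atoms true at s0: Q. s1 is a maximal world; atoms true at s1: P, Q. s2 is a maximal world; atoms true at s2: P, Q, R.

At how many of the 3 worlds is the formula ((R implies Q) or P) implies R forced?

1

s0: does not force it — s0 does not force ((R implies Q) or P) implies R: already at s0 itself, s0 forces (R implies Q) or P but s0 does not force R.
s1: does not force it.
s2: forces it.
Worlds forcing the formula: {s2}.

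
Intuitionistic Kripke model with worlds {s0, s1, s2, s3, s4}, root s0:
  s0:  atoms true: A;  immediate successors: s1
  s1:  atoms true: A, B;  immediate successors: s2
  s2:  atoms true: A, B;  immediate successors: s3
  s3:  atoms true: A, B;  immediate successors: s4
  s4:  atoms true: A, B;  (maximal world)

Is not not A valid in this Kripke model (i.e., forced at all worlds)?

Yes

s0 forces not not A: no world accessible from s0 forces not A.
Since the root s0 forces not not A and forcing is persistent (monotone upward), every world forces it.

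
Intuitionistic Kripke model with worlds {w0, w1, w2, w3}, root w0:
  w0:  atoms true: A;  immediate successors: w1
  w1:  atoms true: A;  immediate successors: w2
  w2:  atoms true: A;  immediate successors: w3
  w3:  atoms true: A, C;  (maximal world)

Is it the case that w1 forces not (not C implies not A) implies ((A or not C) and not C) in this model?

Yes

w1 forces not (not C implies not A) implies ((A or not C) and not C) vacuously: no world accessible from w1 forces the antecedent not (not C implies not A).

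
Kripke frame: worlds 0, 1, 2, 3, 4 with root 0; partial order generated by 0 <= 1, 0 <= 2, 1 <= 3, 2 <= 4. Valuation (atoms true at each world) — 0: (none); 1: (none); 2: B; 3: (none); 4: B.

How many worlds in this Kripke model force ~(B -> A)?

0: does not force it — 0 ||-/- ~(B -> A) since 1 is accessible from 0 and 1 ||- B -> A.
1: does not force it.
2: forces it.
3: does not force it.
4: forces it.
Worlds forcing the formula: {2, 4}.

2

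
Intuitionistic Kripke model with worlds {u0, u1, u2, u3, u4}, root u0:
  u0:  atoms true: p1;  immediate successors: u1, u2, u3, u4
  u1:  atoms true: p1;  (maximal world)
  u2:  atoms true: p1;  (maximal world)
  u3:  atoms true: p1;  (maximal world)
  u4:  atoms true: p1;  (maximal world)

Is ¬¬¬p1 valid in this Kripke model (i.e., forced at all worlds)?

No

Not every world: u0 ⊮ ¬¬¬p1.
u0 ⊮ ¬¬¬p1 since u0 is accessible from u0 and u0 ⊩ ¬¬p1.
u0 ⊩ ¬¬p1: no world accessible from u0 forces ¬p1.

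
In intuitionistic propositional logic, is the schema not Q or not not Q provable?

No

This is the weak law of excluded middle, which is not intuitionistically valid.
A Kripke countermodel: worlds a, b, c; order generated by a <= b, a <= c; atoms true at each world — a:{}; b:{Q}; c:{}.
a does not force not Q or not not Q: neither disjunct is forced at a.
a does not force not Q since b is accessible from a and b forces Q.
So the root a does not force the formula.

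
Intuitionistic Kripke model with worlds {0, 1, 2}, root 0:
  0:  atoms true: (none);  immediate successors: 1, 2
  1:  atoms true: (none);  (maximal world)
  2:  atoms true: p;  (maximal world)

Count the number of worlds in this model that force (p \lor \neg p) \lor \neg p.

0: does not force it — 0 \nVdash (p \lor \neg p) \lor \neg p: neither disjunct is forced at 0.
1: forces it.
2: forces it.
Worlds forcing the formula: {1, 2}.

2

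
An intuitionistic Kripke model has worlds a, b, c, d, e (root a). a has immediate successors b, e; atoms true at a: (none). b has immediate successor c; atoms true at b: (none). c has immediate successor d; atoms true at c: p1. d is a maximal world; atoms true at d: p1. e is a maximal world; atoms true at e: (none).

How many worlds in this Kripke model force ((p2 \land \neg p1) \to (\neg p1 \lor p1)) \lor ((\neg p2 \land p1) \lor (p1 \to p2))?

5

a: forces it.
b: forces it.
c: forces it.
d: forces it.
e: forces it.
Worlds forcing the formula: {a, b, c, d, e}.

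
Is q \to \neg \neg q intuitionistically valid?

Yes

This is double-negation introduction, which is intuitionistically derivable.
If a world forces q then every accessible world forces q (persistence), so none forces \neg q; hence \neg \neg q.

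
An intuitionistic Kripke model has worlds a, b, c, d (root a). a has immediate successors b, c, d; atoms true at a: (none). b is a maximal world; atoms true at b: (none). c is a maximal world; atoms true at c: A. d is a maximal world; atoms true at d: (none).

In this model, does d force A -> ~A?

d ||- A -> ~A vacuously: no world accessible from d forces the antecedent A.

Yes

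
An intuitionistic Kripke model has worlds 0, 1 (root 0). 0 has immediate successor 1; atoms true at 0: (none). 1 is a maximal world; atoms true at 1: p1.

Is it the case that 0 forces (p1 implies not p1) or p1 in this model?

No

0 does not force (p1 implies not p1) or p1: neither disjunct is forced at 0.
0 does not force p1 implies not p1: at the accessible world 1, 1 forces p1 but 1 does not force not p1.
1 does not force not p1 since 1 is accessible from 1 and 1 forces p1.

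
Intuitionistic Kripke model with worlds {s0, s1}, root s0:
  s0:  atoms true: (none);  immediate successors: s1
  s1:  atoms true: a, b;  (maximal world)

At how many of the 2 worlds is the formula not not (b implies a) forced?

2

s0: forces it.
s1: forces it.
Worlds forcing the formula: {s0, s1}.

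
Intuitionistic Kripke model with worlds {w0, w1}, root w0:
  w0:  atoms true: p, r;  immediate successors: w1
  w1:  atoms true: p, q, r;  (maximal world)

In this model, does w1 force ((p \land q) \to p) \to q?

Yes

w1 \Vdash ((p \land q) \to p) \to q: every world accessible from w1 that forces (p \land q) \to p (namely w1) also forces q.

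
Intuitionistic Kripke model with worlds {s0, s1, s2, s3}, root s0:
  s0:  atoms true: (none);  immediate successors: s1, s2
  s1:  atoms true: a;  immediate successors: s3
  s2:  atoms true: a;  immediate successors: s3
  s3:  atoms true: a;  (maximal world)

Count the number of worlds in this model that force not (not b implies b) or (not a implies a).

4

s0: forces it.
s1: forces it.
s2: forces it.
s3: forces it.
Worlds forcing the formula: {s0, s1, s2, s3}.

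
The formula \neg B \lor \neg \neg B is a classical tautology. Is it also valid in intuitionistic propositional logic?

No

This is the weak law of excluded middle, which is not intuitionistically valid.
A Kripke countermodel: worlds u, v, w; order generated by u \le v, u \le w; atoms true at each world — u:{}; v:{B}; w:{}.
u \nVdash \neg B \lor \neg \neg B: neither disjunct is forced at u.
u \nVdash \neg B since v is accessible from u and v \Vdash B.
So the root u does not force the formula.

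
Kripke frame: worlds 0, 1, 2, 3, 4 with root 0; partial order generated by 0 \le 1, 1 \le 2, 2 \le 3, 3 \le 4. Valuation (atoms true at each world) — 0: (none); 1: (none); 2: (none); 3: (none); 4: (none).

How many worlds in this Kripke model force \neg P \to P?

0: does not force it — 0 \nVdash \neg P \to P: already at 0 itself, 0 \Vdash \neg P but 0 \nVdash P.
1: does not force it.
2: does not force it.
3: does not force it.
4: does not force it.
Worlds forcing the formula: { }.

0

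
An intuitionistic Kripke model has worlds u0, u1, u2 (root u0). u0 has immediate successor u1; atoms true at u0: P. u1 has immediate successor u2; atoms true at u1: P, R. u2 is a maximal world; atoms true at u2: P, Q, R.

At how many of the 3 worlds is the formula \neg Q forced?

0

u0: does not force it — u0 \nVdash \neg Q since u2 is accessible from u0 and u2 \Vdash Q.
u1: does not force it.
u2: does not force it.
Worlds forcing the formula: { }.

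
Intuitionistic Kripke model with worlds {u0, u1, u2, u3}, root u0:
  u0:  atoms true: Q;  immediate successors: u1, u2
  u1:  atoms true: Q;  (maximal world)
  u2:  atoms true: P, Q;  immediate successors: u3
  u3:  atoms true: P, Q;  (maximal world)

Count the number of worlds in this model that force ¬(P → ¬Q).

u0: does not force it — u0 ⊮ ¬(P → ¬Q) since u1 is accessible from u0 and u1 ⊩ P → ¬Q.
u1: does not force it — u1 ⊮ ¬(P → ¬Q) since u1 is accessible from u1 and u1 ⊩ P → ¬Q.
u2: forces it.
u3: forces it.
Worlds forcing the formula: {u2, u3}.

2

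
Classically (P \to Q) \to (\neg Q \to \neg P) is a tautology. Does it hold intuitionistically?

Yes

This is the forward direction of contraposition, which is intuitionistically derivable.
Assume P \to Q and \neg Q. If P held then Q would follow, contradicting \neg Q; so \neg P.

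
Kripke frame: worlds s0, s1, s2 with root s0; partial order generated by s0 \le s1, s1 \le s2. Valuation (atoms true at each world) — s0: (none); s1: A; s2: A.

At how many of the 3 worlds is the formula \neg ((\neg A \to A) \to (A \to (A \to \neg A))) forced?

3

s0: forces it.
s1: forces it.
s2: forces it.
Worlds forcing the formula: {s0, s1, s2}.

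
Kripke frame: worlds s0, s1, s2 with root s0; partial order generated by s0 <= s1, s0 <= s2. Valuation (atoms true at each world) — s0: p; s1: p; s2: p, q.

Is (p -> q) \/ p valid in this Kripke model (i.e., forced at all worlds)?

s0 ||- (p -> q) \/ p via the disjunct p.
Since the root s0 forces (p -> q) \/ p and forcing is persistent (monotone upward), every world forces it.

Yes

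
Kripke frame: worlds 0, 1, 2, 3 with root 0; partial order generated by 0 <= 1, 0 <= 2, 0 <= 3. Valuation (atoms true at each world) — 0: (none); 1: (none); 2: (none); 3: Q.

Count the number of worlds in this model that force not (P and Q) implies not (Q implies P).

1

0: does not force it — 0 does not force not (P and Q) implies not (Q implies P): already at 0 itself, 0 forces not (P and Q) but 0 does not force not (Q implies P).
1: does not force it — 1 does not force not (P and Q) implies not (Q implies P): already at 1 itself, 1 forces not (P and Q) but 1 does not force not (Q implies P).
2: does not force it — 2 does not force not (P and Q) implies not (Q implies P): already at 2 itself, 2 forces not (P and Q) but 2 does not force not (Q implies P).
3: forces it.
Worlds forcing the formula: {3}.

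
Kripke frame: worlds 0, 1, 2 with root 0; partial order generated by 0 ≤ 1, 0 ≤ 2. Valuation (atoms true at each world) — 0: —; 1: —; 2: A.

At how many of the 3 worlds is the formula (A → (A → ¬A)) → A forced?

0: does not force it — 0 ⊮ (A → (A → ¬A)) → A: at the accessible world 1, 1 ⊩ A → (A → ¬A) but 1 ⊮ A.
1: does not force it — 1 ⊮ (A → (A → ¬A)) → A: already at 1 itself, 1 ⊩ A → (A → ¬A) but 1 ⊮ A.
2: forces it.
Worlds forcing the formula: {2}.

1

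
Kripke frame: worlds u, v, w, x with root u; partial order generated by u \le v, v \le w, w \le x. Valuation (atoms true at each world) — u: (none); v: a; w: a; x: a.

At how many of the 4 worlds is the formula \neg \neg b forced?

u: does not force it — u \nVdash \neg \neg b since u is accessible from u and u \Vdash \neg b.
v: does not force it — v \nVdash \neg \neg b since v is accessible from v and v \Vdash \neg b.
w: does not force it.
x: does not force it.
Worlds forcing the formula: { }.

0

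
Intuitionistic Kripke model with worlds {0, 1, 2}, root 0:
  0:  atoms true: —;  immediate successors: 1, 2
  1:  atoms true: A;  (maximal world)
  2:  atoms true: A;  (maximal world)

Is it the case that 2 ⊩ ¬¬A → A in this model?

Yes

2 ⊩ ¬¬A → A: every world accessible from 2 that forces ¬¬A (namely 2) also forces A.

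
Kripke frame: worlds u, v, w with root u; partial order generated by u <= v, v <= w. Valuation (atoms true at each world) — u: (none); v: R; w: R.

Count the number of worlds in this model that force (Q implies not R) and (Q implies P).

u: forces it.
v: forces it.
w: forces it.
Worlds forcing the formula: {u, v, w}.

3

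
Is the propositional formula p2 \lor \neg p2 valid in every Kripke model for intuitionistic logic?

This is the law of excluded middle, which is not intuitionistically valid.
A Kripke countermodel: worlds a, b; order generated by a \le b; atoms true at each world — a:{}; b:{p2}.
a \nVdash p2 \lor \neg p2: neither disjunct is forced at a.
a lacks atom p2, so a \nVdash p2.
So the root a does not force the formula.

No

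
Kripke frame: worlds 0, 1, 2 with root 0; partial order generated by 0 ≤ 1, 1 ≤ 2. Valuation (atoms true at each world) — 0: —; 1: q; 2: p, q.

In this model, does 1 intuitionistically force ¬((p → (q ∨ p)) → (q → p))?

No

1 ⊮ ¬((p → (q ∨ p)) → (q → p)) since 2 is accessible from 1 and 2 ⊩ (p → (q ∨ p)) → (q → p).
2 ⊩ (p → (q ∨ p)) → (q → p): every world accessible from 2 that forces p → (q ∨ p) (namely 2) also forces q → p.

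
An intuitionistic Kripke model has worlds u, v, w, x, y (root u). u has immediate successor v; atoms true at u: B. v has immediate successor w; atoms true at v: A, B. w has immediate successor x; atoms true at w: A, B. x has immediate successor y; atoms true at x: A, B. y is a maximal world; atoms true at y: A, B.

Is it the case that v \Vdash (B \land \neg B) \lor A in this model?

v \Vdash (B \land \neg B) \lor A via the disjunct A.

Yes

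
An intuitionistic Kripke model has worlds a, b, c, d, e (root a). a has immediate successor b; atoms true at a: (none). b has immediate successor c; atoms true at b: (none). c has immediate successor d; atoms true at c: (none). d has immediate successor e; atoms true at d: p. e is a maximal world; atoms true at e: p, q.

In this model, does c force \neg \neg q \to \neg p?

No

c \nVdash \neg \neg q \to \neg p: already at c itself, c \Vdash \neg \neg q but c \nVdash \neg p.
c \nVdash \neg p since d is accessible from c and d \Vdash p.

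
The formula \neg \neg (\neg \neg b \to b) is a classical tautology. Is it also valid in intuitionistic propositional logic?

This is the double negation of double-negation elimination, which is intuitionistically derivable.
By Glivenko's theorem the double negation of any classical propositional tautology is intuitionistically provable; \neg \neg b \to b is classically a tautology.

Yes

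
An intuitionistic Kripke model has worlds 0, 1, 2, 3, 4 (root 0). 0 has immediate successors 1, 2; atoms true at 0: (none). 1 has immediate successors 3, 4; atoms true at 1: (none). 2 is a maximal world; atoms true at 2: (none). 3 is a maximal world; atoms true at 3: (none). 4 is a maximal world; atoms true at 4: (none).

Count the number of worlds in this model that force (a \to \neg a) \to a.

0: does not force it — 0 \nVdash (a \to \neg a) \to a: already at 0 itself, 0 \Vdash a \to \neg a but 0 \nVdash a.
1: does not force it.
2: does not force it.
3: does not force it.
4: does not force it.
Worlds forcing the formula: { }.

0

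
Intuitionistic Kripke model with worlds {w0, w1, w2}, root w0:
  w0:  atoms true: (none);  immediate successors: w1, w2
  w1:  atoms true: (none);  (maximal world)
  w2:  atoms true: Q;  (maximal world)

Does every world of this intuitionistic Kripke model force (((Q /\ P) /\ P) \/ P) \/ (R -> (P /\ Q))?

Yes

w0 ||- (((Q /\ P) /\ P) \/ P) \/ (R -> (P /\ Q)) via the disjunct R -> (P /\ Q).
Since the root w0 forces (((Q /\ P) /\ P) \/ P) \/ (R -> (P /\ Q)) and forcing is persistent (monotone upward), every world forces it.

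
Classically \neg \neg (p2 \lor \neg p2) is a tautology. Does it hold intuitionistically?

Yes

This is the double negation of excluded middle, which is intuitionistically derivable.
Assuming \neg (p2 \lor \neg p2): from p2 we'd get p2 \lor \neg p2, so \neg p2; but then p2 \lor \neg p2 again — contradiction. Hence \neg \neg (p2 \lor \neg p2).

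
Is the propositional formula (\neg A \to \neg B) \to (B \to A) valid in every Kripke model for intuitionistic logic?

No

This is the converse of contraposition, which is not intuitionistically valid.
A Kripke countermodel: worlds w0, w1; order generated by w0 \le w1; atoms true at each world — w0:{B}; w1:{A,B}.
w0 \nVdash (\neg A \to \neg B) \to (B \to A): already at w0 itself, w0 \Vdash \neg A \to \neg B but w0 \nVdash B \to A.
w0 \nVdash B \to A: already at w0 itself, w0 \Vdash B but w0 \nVdash A.
w0 lacks atom A, so w0 \nVdash A.
So the root w0 does not force the formula.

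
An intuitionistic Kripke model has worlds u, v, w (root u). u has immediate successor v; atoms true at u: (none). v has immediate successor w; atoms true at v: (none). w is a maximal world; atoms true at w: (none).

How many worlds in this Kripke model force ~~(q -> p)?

u: forces it.
v: forces it.
w: forces it.
Worlds forcing the formula: {u, v, w}.

3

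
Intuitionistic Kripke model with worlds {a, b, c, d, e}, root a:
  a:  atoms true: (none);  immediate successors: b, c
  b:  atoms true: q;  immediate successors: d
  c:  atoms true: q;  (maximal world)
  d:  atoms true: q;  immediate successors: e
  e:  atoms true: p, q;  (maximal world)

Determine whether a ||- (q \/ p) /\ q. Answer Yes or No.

a ||-/- (q \/ p) /\ q since a fails q \/ p.

No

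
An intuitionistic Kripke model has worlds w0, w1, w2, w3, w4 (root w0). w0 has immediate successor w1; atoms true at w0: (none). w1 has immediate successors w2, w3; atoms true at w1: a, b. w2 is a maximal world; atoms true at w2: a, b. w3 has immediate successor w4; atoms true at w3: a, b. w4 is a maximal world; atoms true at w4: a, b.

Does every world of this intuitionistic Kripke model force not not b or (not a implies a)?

w0 forces not not b or (not a implies a) via the disjunct not not b.
Since the root w0 forces not not b or (not a implies a) and forcing is persistent (monotone upward), every world forces it.

Yes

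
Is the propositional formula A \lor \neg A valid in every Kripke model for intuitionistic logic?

This is the law of excluded middle, which is not intuitionistically valid.
A Kripke countermodel: worlds u, v; order generated by u \le v; atoms true at each world — u:{}; v:{A}.
u \nVdash A \lor \neg A: neither disjunct is forced at u.
u lacks atom A, so u \nVdash A.
So the root u does not force the formula.

No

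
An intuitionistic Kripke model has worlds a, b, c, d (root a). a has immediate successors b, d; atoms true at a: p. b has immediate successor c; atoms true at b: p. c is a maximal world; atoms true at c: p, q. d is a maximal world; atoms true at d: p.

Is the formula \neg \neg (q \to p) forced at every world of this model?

a \Vdash \neg \neg (q \to p): no world accessible from a forces \neg (q \to p).
Since the root a forces \neg \neg (q \to p) and forcing is persistent (monotone upward), every world forces it.

Yes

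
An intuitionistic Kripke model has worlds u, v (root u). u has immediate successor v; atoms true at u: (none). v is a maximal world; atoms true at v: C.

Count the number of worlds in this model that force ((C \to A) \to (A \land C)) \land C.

1

u: does not force it — u \nVdash ((C \to A) \to (A \land C)) \land C since u fails C.
v: forces it.
Worlds forcing the formula: {v}.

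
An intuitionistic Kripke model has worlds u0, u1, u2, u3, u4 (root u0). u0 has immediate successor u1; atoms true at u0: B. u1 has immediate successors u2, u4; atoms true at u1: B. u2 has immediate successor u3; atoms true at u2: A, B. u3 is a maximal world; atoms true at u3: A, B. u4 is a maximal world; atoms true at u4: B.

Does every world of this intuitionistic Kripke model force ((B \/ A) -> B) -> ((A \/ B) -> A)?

Not every world: u0 ||-/- ((B \/ A) -> B) -> ((A \/ B) -> A).
u0 ||-/- ((B \/ A) -> B) -> ((A \/ B) -> A): already at u0 itself, u0 ||- (B \/ A) -> B but u0 ||-/- (A \/ B) -> A.
u0 ||-/- (A \/ B) -> A: already at u0 itself, u0 ||- A \/ B but u0 ||-/- A.
u0 lacks atom A, so u0 ||-/- A.

No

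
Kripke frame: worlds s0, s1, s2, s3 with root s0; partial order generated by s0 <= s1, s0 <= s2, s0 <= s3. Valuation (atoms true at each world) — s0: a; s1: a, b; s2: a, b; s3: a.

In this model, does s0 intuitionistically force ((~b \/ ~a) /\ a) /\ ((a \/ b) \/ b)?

No

s0 ||-/- ((~b \/ ~a) /\ a) /\ ((a \/ b) \/ b) since s0 fails (~b \/ ~a) /\ a.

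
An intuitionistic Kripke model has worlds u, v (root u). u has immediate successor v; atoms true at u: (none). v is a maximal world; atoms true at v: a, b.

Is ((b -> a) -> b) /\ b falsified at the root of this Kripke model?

u ||-/- ((b -> a) -> b) /\ b since u fails (b -> a) -> b.
So the root u does not force ((b -> a) -> b) /\ b; the model is a countermodel.

Yes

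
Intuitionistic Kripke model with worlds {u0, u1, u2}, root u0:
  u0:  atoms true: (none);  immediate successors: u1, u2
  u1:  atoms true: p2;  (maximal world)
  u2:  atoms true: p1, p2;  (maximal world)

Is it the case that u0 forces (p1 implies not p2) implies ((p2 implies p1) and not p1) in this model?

No

u0 does not force (p1 implies not p2) implies ((p2 implies p1) and not p1): at the accessible world u1, u1 forces p1 implies not p2 but u1 does not force (p2 implies p1) and not p1.
u1 does not force (p2 implies p1) and not p1 since u1 fails p2 implies p1.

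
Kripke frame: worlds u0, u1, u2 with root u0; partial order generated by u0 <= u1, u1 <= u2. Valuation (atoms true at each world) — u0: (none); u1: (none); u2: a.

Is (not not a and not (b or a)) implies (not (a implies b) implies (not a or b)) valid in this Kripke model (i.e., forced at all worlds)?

u0 forces (not not a and not (b or a)) implies (not (a implies b) implies (not a or b)) vacuously: no world accessible from u0 forces the antecedent not not a and not (b or a).
Since the root u0 forces (not not a and not (b or a)) implies (not (a implies b) implies (not a or b)) and forcing is persistent (monotone upward), every world forces it.

Yes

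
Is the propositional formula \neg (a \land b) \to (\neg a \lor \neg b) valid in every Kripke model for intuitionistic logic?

This is the constructively invalid direction of De Morgan's law for conjunction, which is not intuitionistically valid.
A Kripke countermodel: worlds 0, 1, 2; order generated by 0 \le 1, 0 \le 2; atoms true at each world — 0:{}; 1:{a}; 2:{b}.
0 \nVdash \neg (a \land b) \to (\neg a \lor \neg b): already at 0 itself, 0 \Vdash \neg (a \land b) but 0 \nVdash \neg a \lor \neg b.
0 \nVdash \neg a \lor \neg b: neither disjunct is forced at 0.
0 \nVdash \neg a since 1 is accessible from 0 and 1 \Vdash a.
So the root 0 does not force the formula.

No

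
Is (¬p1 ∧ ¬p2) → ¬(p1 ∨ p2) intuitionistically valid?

This is a constructively valid De Morgan direction (conjunction of negations to negated disjunction), which is intuitionistically derivable.
If both ¬p1 and ¬p2 hold at a world, no accessible world forces p1 or forces p2, so none forces p1 ∨ p2.

Yes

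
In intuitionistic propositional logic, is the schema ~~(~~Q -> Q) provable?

This is the double negation of double-negation elimination, which is intuitionistically derivable.
By Glivenko's theorem the double negation of any classical propositional tautology is intuitionistically provable; ~~Q -> Q is classically a tautology.

Yes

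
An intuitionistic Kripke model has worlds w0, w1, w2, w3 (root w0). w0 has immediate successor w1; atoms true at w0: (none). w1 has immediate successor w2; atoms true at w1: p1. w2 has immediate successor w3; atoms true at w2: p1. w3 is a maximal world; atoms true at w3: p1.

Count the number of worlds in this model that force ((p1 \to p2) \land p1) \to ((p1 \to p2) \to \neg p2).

w0: forces it.
w1: forces it.
w2: forces it.
w3: forces it.
Worlds forcing the formula: {w0, w1, w2, w3}.

4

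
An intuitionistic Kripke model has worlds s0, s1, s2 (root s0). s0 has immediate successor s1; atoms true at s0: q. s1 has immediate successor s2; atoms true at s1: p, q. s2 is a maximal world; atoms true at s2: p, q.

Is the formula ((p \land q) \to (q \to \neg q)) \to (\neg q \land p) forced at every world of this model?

s0 \Vdash ((p \land q) \to (q \to \neg q)) \to (\neg q \land p) vacuously: no world accessible from s0 forces the antecedent (p \land q) \to (q \to \neg q).
Since the root s0 forces ((p \land q) \to (q \to \neg q)) \to (\neg q \land p) and forcing is persistent (monotone upward), every world forces it.

Yes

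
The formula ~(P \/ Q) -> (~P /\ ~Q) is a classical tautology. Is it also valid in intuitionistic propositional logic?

This is a constructively valid De Morgan direction (negated disjunction to conjunction of negations), which is intuitionistically derivable.
From ~(P \/ Q): if P held then P \/ Q would, contradiction — so ~P; similarly ~Q.

Yes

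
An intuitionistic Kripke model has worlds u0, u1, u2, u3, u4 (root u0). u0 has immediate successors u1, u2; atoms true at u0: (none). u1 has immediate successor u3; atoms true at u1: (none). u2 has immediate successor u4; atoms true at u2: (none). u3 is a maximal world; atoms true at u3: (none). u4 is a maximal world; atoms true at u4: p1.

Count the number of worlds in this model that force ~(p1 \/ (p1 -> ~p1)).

0

u0: does not force it — u0 ||-/- ~(p1 \/ (p1 -> ~p1)) since u1 is accessible from u0 and u1 ||- p1 \/ (p1 -> ~p1).
u1: does not force it.
u2: does not force it.
u3: does not force it.
u4: does not force it.
Worlds forcing the formula: { }.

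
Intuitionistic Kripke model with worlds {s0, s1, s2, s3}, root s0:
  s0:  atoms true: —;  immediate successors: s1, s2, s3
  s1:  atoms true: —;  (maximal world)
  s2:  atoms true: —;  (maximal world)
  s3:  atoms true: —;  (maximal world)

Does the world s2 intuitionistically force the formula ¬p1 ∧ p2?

No

s2 ⊮ ¬p1 ∧ p2 since s2 fails p2.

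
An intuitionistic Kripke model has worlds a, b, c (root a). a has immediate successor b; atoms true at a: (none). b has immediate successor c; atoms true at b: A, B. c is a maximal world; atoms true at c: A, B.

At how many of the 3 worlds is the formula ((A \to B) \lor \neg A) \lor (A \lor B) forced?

3

a: forces it.
b: forces it.
c: forces it.
Worlds forcing the formula: {a, b, c}.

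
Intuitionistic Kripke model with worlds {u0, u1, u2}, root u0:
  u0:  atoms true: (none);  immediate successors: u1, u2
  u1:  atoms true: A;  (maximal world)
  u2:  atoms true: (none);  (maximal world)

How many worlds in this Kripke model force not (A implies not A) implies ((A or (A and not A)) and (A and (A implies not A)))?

1

u0: does not force it — u0 does not force not (A implies not A) implies ((A or (A and not A)) and (A and (A implies not A))): at the accessible world u1, u1 forces not (A implies not A) but u1 does not force (A or (A and not A)) and (A and (A implies not A)).
u1: does not force it — u1 does not force not (A implies not A) implies ((A or (A and not A)) and (A and (A implies not A))): already at u1 itself, u1 forces not (A implies not A) but u1 does not force (A or (A and not A)) and (A and (A implies not A)).
u2: forces it.
Worlds forcing the formula: {u2}.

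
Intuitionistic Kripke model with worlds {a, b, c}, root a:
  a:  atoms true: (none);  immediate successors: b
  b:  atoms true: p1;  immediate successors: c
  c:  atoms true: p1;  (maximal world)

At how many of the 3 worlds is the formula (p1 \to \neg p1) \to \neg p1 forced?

a: forces it.
b: forces it.
c: forces it.
Worlds forcing the formula: {a, b, c}.

3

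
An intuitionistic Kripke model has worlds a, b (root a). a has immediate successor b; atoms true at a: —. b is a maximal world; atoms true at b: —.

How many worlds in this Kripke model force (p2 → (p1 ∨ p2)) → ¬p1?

a: forces it.
b: forces it.
Worlds forcing the formula: {a, b}.

2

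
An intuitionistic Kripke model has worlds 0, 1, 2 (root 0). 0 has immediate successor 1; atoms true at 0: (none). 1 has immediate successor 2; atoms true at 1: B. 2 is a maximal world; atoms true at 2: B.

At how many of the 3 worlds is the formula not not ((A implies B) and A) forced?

0

0: does not force it — 0 does not force not not ((A implies B) and A) since 0 is accessible from 0 and 0 forces not ((A implies B) and A).
1: does not force it.
2: does not force it.
Worlds forcing the formula: { }.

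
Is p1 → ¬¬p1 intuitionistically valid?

Yes

This is double-negation introduction, which is intuitionistically derivable.
If a world forces p1 then every accessible world forces p1 (persistence), so none forces ¬p1; hence ¬¬p1.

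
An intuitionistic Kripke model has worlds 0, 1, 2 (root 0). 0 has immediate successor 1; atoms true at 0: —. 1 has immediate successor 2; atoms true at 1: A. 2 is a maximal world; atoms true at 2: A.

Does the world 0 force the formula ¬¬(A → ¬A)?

0 ⊮ ¬¬(A → ¬A) since 0 is accessible from 0 and 0 ⊩ ¬(A → ¬A).
0 ⊩ ¬(A → ¬A): no world accessible from 0 forces A → ¬A.

No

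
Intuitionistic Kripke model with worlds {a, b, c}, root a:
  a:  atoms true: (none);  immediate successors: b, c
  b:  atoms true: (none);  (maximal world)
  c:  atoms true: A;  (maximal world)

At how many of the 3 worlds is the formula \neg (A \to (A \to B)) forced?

1

a: does not force it — a \nVdash \neg (A \to (A \to B)) since b is accessible from a and b \Vdash A \to (A \to B).
b: does not force it — b \nVdash \neg (A \to (A \to B)) since b is accessible from b and b \Vdash A \to (A \to B).
c: forces it.
Worlds forcing the formula: {c}.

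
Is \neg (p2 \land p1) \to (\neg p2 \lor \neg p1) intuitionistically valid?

This is the constructively invalid direction of De Morgan's law for conjunction, which is not intuitionistically valid.
A Kripke countermodel: worlds w0, w1, w2; order generated by w0 \le w1, w0 \le w2; atoms true at each world — w0:{}; w1:{p2}; w2:{p1}.
w0 \nVdash \neg (p2 \land p1) \to (\neg p2 \lor \neg p1): already at w0 itself, w0 \Vdash \neg (p2 \land p1) but w0 \nVdash \neg p2 \lor \neg p1.
w0 \nVdash \neg p2 \lor \neg p1: neither disjunct is forced at w0.
w0 \nVdash \neg p2 since w1 is accessible from w0 and w1 \Vdash p2.
So the root w0 does not force the formula.

No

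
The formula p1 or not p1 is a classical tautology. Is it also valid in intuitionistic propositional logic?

No

This is the law of excluded middle, which is not intuitionistically valid.
A Kripke countermodel: worlds 0, 1; order generated by 0 <= 1; atoms true at each world — 0:{}; 1:{p1}.
0 does not force p1 or not p1: neither disjunct is forced at 0.
0 lacks atom p1, so 0 does not force p1.
So the root 0 does not force the formula.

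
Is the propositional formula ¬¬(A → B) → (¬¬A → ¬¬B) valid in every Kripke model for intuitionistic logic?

This is the distribution of double negation over implication, which is intuitionistically derivable.
Assume ¬¬(A → B) and ¬¬A; suppose ¬B. Then A → B would give ¬A (by contraposition), contradicting ¬¬A; so ¬(A → B), contradicting ¬¬(A → B). Hence ¬¬B.

Yes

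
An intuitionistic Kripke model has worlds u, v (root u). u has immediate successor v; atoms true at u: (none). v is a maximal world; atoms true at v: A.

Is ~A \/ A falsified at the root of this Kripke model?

Yes

u ||-/- ~A \/ A: neither disjunct is forced at u.
u ||-/- ~A since v is accessible from u and v ||- A.
So the root u does not force ~A \/ A; the model is a countermodel.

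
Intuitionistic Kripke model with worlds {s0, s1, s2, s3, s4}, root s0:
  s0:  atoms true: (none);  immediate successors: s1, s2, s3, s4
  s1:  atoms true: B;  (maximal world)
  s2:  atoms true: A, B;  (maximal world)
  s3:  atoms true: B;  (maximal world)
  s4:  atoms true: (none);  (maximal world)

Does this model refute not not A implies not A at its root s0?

s0 does not force not not A implies not A: at the accessible world s2, s2 forces not not A but s2 does not force not A.
s2 does not force not A since s2 is accessible from s2 and s2 forces A.
So the root s0 does not force not not A implies not A; the model is a countermodel.

Yes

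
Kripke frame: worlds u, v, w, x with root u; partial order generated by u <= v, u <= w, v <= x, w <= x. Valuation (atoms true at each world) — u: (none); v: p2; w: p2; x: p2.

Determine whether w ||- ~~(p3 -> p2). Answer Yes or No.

Yes

w ||- ~~(p3 -> p2): no world accessible from w forces ~(p3 -> p2).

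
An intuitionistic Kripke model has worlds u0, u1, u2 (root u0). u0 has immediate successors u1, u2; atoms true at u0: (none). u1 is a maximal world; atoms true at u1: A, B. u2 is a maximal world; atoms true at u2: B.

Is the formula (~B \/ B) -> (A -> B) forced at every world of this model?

u0 ||- (~B \/ B) -> (A -> B): every world accessible from u0 that forces ~B \/ B (namely u1, u2) also forces A -> B.
Since the root u0 forces (~B \/ B) -> (A -> B) and forcing is persistent (monotone upward), every world forces it.

Yes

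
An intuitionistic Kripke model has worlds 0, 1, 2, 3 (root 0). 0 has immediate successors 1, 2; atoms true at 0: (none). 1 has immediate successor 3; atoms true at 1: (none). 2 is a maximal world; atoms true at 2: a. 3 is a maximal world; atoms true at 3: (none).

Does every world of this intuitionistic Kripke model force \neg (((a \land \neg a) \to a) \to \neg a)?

Not every world: 0 \nVdash \neg (((a \land \neg a) \to a) \to \neg a).
0 \nVdash \neg (((a \land \neg a) \to a) \to \neg a) since 1 is accessible from 0 and 1 \Vdash ((a \land \neg a) \to a) \to \neg a.
1 \Vdash ((a \land \neg a) \to a) \to \neg a: every world accessible from 1 that forces (a \land \neg a) \to a (namely 1, 3) also forces \neg a.

No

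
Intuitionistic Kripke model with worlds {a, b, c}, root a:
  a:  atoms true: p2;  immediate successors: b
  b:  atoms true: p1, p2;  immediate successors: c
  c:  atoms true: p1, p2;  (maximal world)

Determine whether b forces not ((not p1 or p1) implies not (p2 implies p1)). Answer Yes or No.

b forces not ((not p1 or p1) implies not (p2 implies p1)): no world accessible from b forces (not p1 or p1) implies not (p2 implies p1).

Yes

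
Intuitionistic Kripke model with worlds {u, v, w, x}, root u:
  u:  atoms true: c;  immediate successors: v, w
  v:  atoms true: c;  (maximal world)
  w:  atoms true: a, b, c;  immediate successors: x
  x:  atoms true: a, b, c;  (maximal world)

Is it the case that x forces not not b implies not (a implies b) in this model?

x does not force not not b implies not (a implies b): already at x itself, x forces not not b but x does not force not (a implies b).
x does not force not (a implies b) since x is accessible from x and x forces a implies b.
x forces a implies b: every world accessible from x that forces a (namely x) also forces b.

No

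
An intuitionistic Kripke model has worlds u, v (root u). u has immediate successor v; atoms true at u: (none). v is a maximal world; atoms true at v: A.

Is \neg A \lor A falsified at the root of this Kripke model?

Yes

u \nVdash \neg A \lor A: neither disjunct is forced at u.
u \nVdash \neg A since v is accessible from u and v \Vdash A.
So the root u does not force \neg A \lor A; the model is a countermodel.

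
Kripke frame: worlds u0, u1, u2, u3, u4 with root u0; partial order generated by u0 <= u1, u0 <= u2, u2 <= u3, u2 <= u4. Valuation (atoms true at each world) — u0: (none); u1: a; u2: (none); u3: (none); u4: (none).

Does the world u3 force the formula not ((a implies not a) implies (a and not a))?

Yes

u3 forces not ((a implies not a) implies (a and not a)): no world accessible from u3 forces (a implies not a) implies (a and not a).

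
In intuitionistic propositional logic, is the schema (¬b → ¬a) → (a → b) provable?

No

This is the converse of contraposition, which is not intuitionistically valid.
A Kripke countermodel: worlds w0, w1; order generated by w0 ≤ w1; atoms true at each world — w0:{a}; w1:{a,b}.
w0 ⊮ (¬b → ¬a) → (a → b): already at w0 itself, w0 ⊩ ¬b → ¬a but w0 ⊮ a → b.
w0 ⊮ a → b: already at w0 itself, w0 ⊩ a but w0 ⊮ b.
w0 lacks atom b, so w0 ⊮ b.
So the root w0 does not force the formula.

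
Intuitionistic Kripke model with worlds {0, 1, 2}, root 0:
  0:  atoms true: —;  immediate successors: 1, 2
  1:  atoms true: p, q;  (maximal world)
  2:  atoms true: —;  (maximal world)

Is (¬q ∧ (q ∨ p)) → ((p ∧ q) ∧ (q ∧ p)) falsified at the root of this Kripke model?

0 ⊩ (¬q ∧ (q ∨ p)) → ((p ∧ q) ∧ (q ∧ p)) vacuously: no world accessible from 0 forces the antecedent ¬q ∧ (q ∨ p).
So the root 0 forces (¬q ∧ (q ∨ p)) → ((p ∧ q) ∧ (q ∧ p)); the model is not a countermodel.

No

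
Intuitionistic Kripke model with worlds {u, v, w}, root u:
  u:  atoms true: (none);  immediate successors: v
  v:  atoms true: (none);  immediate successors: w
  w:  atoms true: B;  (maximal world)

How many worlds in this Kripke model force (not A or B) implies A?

u: does not force it — u does not force (not A or B) implies A: already at u itself, u forces not A or B but u does not force A.
v: does not force it — v does not force (not A or B) implies A: already at v itself, v forces not A or B but v does not force A.
w: does not force it.
Worlds forcing the formula: { }.

0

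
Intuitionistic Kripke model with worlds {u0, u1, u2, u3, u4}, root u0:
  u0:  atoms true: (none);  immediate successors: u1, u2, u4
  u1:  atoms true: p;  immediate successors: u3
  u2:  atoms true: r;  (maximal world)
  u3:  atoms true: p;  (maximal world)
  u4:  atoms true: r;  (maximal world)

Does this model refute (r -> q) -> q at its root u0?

u0 ||-/- (r -> q) -> q: at the accessible world u1, u1 ||- r -> q but u1 ||-/- q.
u1 lacks atom q, so u1 ||-/- q.
So the root u0 does not force (r -> q) -> q; the model is a countermodel.

Yes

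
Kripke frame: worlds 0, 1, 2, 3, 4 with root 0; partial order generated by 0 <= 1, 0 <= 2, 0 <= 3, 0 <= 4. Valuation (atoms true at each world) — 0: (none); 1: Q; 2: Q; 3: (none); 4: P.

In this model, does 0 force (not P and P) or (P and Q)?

No

0 does not force (not P and P) or (P and Q): neither disjunct is forced at 0.
0 does not force not P and P since 0 fails not P.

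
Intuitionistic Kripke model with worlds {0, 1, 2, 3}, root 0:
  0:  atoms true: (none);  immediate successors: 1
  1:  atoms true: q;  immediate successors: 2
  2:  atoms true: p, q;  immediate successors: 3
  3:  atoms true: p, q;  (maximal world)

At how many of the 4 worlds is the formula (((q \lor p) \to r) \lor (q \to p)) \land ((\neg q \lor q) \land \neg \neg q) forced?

2

0: does not force it — 0 \nVdash (((q \lor p) \to r) \lor (q \to p)) \land ((\neg q \lor q) \land \neg \neg q) since 0 fails ((q \lor p) \to r) \lor (q \to p).
1: does not force it — 1 \nVdash (((q \lor p) \to r) \lor (q \to p)) \land ((\neg q \lor q) \land \neg \neg q) since 1 fails ((q \lor p) \to r) \lor (q \to p).
2: forces it.
3: forces it.
Worlds forcing the formula: {2, 3}.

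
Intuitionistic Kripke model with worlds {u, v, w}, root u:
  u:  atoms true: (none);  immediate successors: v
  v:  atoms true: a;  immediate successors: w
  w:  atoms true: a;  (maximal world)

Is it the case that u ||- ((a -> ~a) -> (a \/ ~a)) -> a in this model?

u ||-/- ((a -> ~a) -> (a \/ ~a)) -> a: already at u itself, u ||- (a -> ~a) -> (a \/ ~a) but u ||-/- a.
u lacks atom a, so u ||-/- a.

No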